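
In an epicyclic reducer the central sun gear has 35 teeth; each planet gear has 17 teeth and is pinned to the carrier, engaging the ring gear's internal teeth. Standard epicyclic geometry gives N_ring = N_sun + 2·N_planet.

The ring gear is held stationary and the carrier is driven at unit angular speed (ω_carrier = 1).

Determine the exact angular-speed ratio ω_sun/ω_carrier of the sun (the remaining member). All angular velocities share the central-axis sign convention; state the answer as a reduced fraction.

N_ring = 35 + 2·17 = 69
35(ω_s−ω_c) = −69(ω_r−ω_c),  ω_r=0, ω_c=1
ω_s = 1 − (69/35)(0−1) = 104/35
ω_s/ω_c = 104/35

104/35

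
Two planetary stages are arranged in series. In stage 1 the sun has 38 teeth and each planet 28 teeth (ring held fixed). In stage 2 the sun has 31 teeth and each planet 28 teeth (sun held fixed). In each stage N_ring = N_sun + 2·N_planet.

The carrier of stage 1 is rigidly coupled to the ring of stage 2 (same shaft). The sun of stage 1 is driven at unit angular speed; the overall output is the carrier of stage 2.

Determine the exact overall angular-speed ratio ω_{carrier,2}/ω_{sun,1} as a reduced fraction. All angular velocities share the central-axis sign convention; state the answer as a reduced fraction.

Stage 1: N_ring = 38 + 2·28 = 94
Stage 1: 38(ω_s−ω_c) = −94(ω_r−ω_c),  ω_r=0, ω_s=1
Stage 1: 38(1−ω_c) = −94(0−ω_c)  ⇒  132ω_c = 38  ⇒  ω_c = 19/66
  ⇒ ω_c¹/ω_s¹ = 19/66
Stage 2: N_ring = 31 + 2·28 = 87
Stage 2: 31(ω_s−ω_c) = −87(ω_r−ω_c),  ω_s=0, ω_r=1
Stage 2: 31(0−ω_c) = −87(1−ω_c)  ⇒  118ω_c = 87  ⇒  ω_c = 87/118
  ⇒ ω_c²/ω_r² = 87/118
Coupling ω_r² = ω_c¹ ⇒ overall = 19/66 × 87/118 = 551/2596

551/2596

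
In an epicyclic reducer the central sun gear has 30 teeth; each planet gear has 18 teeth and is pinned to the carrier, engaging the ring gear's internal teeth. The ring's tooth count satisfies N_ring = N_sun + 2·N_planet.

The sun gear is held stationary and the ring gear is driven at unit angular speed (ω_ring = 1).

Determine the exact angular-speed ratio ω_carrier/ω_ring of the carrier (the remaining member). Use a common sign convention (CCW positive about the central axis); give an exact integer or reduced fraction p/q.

11/16

N_ring = 30 + 2·18 = 66
30(ω_s−ω_c) = −66(ω_r−ω_c),  ω_s=0, ω_r=1
30(0−ω_c) = −66(1−ω_c)  ⇒  96ω_c = 66  ⇒  ω_c = 11/16
ω_c/ω_r = 11/16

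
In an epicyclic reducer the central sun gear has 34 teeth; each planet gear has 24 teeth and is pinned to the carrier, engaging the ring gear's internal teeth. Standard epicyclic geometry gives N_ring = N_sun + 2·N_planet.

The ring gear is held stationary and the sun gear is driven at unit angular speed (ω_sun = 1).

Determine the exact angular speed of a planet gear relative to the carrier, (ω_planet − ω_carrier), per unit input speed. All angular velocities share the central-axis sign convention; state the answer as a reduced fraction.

-697/696

N_ring = 34 + 2·24 = 82
34(ω_s−ω_c) = −82(ω_r−ω_c),  ω_r=0, ω_s=1
34(1−ω_c) = −82(0−ω_c)  ⇒  116ω_c = 34  ⇒  ω_c = 17/58
sun–planet: 34·(1−17/58) = −24·(ω_p−ω_c)  ⇒  ω_p−ω_c = −(34/24)·(41/58) = -697/696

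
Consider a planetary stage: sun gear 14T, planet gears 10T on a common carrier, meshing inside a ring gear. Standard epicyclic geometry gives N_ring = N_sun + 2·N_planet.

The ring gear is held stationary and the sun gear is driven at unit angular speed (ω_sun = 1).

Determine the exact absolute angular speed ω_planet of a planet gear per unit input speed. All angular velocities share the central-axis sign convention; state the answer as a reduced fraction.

N_ring = 14 + 2·10 = 34
14(ω_s−ω_c) = −34(ω_r−ω_c),  ω_r=0, ω_s=1
14(1−ω_c) = −34(0−ω_c)  ⇒  48ω_c = 14  ⇒  ω_c = 7/24
sun–planet: 14·(1−7/24) = −10·(ω_p−ω_c)  ⇒  ω_p−ω_c = −(14/10)·(17/24) = -119/120
ω_p = 7/24 − 119/120 = -7/10

-7/10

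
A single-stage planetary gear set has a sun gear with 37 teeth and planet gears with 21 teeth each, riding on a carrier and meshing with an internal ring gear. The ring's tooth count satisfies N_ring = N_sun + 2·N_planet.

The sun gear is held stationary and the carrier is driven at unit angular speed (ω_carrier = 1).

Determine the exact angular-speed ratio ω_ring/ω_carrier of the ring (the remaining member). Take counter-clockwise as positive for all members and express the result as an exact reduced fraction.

N_ring = 37 + 2·21 = 79
37(ω_s−ω_c) = −79(ω_r−ω_c),  ω_s=0, ω_c=1
ω_r = 1 − (37/79)(0−1) = 116/79
ω_r/ω_c = 116/79

116/79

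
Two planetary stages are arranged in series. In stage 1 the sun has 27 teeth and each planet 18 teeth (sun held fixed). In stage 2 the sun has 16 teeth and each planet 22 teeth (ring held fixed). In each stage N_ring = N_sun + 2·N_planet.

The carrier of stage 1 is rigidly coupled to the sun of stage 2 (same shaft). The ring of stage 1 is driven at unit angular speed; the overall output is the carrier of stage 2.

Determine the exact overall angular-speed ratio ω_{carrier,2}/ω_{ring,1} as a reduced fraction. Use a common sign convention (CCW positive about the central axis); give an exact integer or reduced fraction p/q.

Stage 1: N_ring = 27 + 2·18 = 63
Stage 1: 27(ω_s−ω_c) = −63(ω_r−ω_c),  ω_s=0, ω_r=1
Stage 1: 27(0−ω_c) = −63(1−ω_c)  ⇒  90ω_c = 63  ⇒  ω_c = 7/10
  ⇒ ω_c¹/ω_r¹ = 7/10
Stage 2: N_ring = 16 + 2·22 = 60
Stage 2: 16(ω_s−ω_c) = −60(ω_r−ω_c),  ω_r=0, ω_s=1
Stage 2: 16(1−ω_c) = −60(0−ω_c)  ⇒  76ω_c = 16  ⇒  ω_c = 4/19
  ⇒ ω_c²/ω_s² = 4/19
Coupling ω_s² = ω_c¹ ⇒ overall = 7/10 × 4/19 = 14/95

14/95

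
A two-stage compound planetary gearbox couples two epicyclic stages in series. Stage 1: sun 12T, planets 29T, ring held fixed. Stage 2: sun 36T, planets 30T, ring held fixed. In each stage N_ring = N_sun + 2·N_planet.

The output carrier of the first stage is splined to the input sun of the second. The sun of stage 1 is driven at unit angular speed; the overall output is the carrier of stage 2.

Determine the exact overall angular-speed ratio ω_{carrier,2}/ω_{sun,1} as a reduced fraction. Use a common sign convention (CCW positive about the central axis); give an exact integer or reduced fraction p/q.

Stage 1: N_ring = 12 + 2·29 = 70
Stage 1: 12(ω_s−ω_c) = −70(ω_r−ω_c),  ω_r=0, ω_s=1
Stage 1: 12(1−ω_c) = −70(0−ω_c)  ⇒  82ω_c = 12  ⇒  ω_c = 6/41
  ⇒ ω_c¹/ω_s¹ = 6/41
Stage 2: N_ring = 36 + 2·30 = 96
Stage 2: 36(ω_s−ω_c) = −96(ω_r−ω_c),  ω_r=0, ω_s=1
Stage 2: 36(1−ω_c) = −96(0−ω_c)  ⇒  132ω_c = 36  ⇒  ω_c = 3/11
  ⇒ ω_c²/ω_s² = 3/11
Coupling ω_s² = ω_c¹ ⇒ overall = 6/41 × 3/11 = 18/451

18/451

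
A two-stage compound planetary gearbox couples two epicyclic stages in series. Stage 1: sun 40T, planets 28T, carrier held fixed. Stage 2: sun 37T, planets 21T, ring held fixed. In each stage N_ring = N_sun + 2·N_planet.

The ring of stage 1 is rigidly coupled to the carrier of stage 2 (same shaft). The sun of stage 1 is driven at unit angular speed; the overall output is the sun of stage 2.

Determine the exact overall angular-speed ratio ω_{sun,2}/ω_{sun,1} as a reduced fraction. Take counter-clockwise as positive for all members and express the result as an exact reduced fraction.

-145/111

Stage 1: N_ring = 40 + 2·28 = 96
Stage 1: 40(ω_s−ω_c) = −96(ω_r−ω_c),  ω_c=0, ω_s=1
Stage 1: ω_r = 0 − (40/96)(1−0) = -5/12
  ⇒ ω_r¹/ω_s¹ = -5/12
Stage 2: N_ring = 37 + 2·21 = 79
Stage 2: 37(ω_s−ω_c) = −79(ω_r−ω_c),  ω_r=0, ω_c=1
Stage 2: ω_s = 1 − (79/37)(0−1) = 116/37
  ⇒ ω_s²/ω_c² = 116/37
Coupling ω_c² = ω_r¹ ⇒ overall = -5/12 × 116/37 = -145/111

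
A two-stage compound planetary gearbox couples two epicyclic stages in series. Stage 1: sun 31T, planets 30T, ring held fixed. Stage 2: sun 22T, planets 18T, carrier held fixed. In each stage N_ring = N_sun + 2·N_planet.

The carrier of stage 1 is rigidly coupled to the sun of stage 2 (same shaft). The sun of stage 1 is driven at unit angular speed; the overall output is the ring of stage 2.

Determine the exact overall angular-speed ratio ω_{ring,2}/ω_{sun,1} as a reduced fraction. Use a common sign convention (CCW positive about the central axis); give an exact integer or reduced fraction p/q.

Stage 1: N_ring = 31 + 2·30 = 91
Stage 1: 31(ω_s−ω_c) = −91(ω_r−ω_c),  ω_r=0, ω_s=1
Stage 1: 31(1−ω_c) = −91(0−ω_c)  ⇒  122ω_c = 31  ⇒  ω_c = 31/122
  ⇒ ω_c¹/ω_s¹ = 31/122
Stage 2: N_ring = 22 + 2·18 = 58
Stage 2: 22(ω_s−ω_c) = −58(ω_r−ω_c),  ω_c=0, ω_s=1
Stage 2: ω_r = 0 − (22/58)(1−0) = -11/29
  ⇒ ω_r²/ω_s² = -11/29
Coupling ω_s² = ω_c¹ ⇒ overall = 31/122 × -11/29 = -341/3538

-341/3538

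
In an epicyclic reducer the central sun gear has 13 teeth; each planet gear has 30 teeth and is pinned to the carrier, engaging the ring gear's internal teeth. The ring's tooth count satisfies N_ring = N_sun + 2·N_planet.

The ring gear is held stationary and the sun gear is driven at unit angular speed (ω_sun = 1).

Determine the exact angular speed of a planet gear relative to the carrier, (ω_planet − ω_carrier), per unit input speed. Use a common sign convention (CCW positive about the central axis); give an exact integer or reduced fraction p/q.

-949/2580

N_ring = 13 + 2·30 = 73
13(ω_s−ω_c) = −73(ω_r−ω_c),  ω_r=0, ω_s=1
13(1−ω_c) = −73(0−ω_c)  ⇒  86ω_c = 13  ⇒  ω_c = 13/86
sun–planet: 13·(1−13/86) = −30·(ω_p−ω_c)  ⇒  ω_p−ω_c = −(13/30)·(73/86) = -949/2580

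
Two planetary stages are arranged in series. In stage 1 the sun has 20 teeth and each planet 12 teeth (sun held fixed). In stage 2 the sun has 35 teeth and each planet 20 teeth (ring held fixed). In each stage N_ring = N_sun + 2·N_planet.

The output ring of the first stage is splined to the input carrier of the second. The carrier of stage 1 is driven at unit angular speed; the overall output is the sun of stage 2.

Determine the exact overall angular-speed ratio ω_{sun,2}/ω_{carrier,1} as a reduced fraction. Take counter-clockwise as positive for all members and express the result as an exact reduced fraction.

Stage 1: N_ring = 20 + 2·12 = 44
Stage 1: 20(ω_s−ω_c) = −44(ω_r−ω_c),  ω_s=0, ω_c=1
Stage 1: ω_r = 1 − (20/44)(0−1) = 16/11
  ⇒ ω_r¹/ω_c¹ = 16/11
Stage 2: N_ring = 35 + 2·20 = 75
Stage 2: 35(ω_s−ω_c) = −75(ω_r−ω_c),  ω_r=0, ω_c=1
Stage 2: ω_s = 1 − (75/35)(0−1) = 22/7
  ⇒ ω_s²/ω_c² = 22/7
Coupling ω_c² = ω_r¹ ⇒ overall = 16/11 × 22/7 = 32/7

32/7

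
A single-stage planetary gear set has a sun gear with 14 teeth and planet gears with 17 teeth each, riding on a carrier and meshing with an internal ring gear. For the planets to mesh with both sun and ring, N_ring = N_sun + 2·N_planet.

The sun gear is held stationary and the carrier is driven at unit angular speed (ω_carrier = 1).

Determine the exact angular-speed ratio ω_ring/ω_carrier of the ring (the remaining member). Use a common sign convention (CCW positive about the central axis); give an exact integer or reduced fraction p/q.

N_ring = 14 + 2·17 = 48
14(ω_s−ω_c) = −48(ω_r−ω_c),  ω_s=0, ω_c=1
ω_r = 1 − (14/48)(0−1) = 31/24
ω_r/ω_c = 31/24

31/24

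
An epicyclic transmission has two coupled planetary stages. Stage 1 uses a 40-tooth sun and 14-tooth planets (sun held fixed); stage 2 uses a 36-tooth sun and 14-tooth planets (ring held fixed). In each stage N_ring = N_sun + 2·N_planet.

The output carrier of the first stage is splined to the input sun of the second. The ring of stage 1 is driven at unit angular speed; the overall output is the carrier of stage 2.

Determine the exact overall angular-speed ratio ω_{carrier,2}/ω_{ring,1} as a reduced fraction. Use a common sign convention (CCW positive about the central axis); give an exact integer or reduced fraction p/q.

Stage 1: N_ring = 40 + 2·14 = 68
Stage 1: 40(ω_s−ω_c) = −68(ω_r−ω_c),  ω_s=0, ω_r=1
Stage 1: 40(0−ω_c) = −68(1−ω_c)  ⇒  108ω_c = 68  ⇒  ω_c = 17/27
  ⇒ ω_c¹/ω_r¹ = 17/27
Stage 2: N_ring = 36 + 2·14 = 64
Stage 2: 36(ω_s−ω_c) = −64(ω_r−ω_c),  ω_r=0, ω_s=1
Stage 2: 36(1−ω_c) = −64(0−ω_c)  ⇒  100ω_c = 36  ⇒  ω_c = 9/25
  ⇒ ω_c²/ω_s² = 9/25
Coupling ω_s² = ω_c¹ ⇒ overall = 17/27 × 9/25 = 17/75

17/75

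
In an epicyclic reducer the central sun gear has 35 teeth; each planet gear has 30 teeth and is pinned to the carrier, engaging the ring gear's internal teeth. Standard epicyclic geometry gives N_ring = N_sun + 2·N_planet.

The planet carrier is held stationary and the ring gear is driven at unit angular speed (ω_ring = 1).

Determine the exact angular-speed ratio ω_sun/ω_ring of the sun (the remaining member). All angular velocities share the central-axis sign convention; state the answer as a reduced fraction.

N_ring = 35 + 2·30 = 95
35(ω_s−ω_c) = −95(ω_r−ω_c),  ω_c=0, ω_r=1
ω_s = 0 − (95/35)(1−0) = -19/7
ω_s/ω_r = -19/7

-19/7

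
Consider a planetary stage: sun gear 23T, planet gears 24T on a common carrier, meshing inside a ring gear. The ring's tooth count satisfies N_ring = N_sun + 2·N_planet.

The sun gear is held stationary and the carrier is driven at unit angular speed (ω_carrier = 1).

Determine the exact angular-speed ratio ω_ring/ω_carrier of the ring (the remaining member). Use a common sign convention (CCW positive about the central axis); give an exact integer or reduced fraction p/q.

94/71

N_ring = 23 + 2·24 = 71
23(ω_s−ω_c) = −71(ω_r−ω_c),  ω_s=0, ω_c=1
ω_r = 1 − (23/71)(0−1) = 94/71
ω_r/ω_c = 94/71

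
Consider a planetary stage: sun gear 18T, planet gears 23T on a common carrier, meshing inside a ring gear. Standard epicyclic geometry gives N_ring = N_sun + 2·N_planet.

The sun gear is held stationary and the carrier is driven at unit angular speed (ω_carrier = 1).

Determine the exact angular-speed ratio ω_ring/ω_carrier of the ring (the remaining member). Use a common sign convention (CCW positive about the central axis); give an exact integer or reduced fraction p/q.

N_ring = 18 + 2·23 = 64
18(ω_s−ω_c) = −64(ω_r−ω_c),  ω_s=0, ω_c=1
ω_r = 1 − (18/64)(0−1) = 41/32
ω_r/ω_c = 41/32

41/32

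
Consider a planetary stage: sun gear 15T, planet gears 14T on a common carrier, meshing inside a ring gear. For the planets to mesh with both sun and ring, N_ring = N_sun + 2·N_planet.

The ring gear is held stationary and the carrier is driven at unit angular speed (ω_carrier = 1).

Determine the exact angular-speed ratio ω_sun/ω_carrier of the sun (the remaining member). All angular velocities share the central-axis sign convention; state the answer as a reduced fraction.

N_ring = 15 + 2·14 = 43
15(ω_s−ω_c) = −43(ω_r−ω_c),  ω_r=0, ω_c=1
ω_s = 1 − (43/15)(0−1) = 58/15
ω_s/ω_c = 58/15

58/15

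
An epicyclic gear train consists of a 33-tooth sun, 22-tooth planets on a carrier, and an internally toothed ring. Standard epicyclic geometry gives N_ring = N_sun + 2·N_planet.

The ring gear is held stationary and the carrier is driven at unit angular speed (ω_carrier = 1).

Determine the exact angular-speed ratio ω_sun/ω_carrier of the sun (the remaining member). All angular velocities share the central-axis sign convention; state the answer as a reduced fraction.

N_ring = 33 + 2·22 = 77
33(ω_s−ω_c) = −77(ω_r−ω_c),  ω_r=0, ω_c=1
ω_s = 1 − (77/33)(0−1) = 10/3
ω_s/ω_c = 10/3

10/3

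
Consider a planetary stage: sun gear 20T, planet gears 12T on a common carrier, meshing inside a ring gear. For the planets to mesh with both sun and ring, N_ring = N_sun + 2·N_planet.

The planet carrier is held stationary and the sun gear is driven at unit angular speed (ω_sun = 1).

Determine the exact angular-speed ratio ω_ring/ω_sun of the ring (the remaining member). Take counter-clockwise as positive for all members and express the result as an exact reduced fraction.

-5/11

N_ring = 20 + 2·12 = 44
20(ω_s−ω_c) = −44(ω_r−ω_c),  ω_c=0, ω_s=1
ω_r = 0 − (20/44)(1−0) = -5/11
ω_r/ω_s = -5/11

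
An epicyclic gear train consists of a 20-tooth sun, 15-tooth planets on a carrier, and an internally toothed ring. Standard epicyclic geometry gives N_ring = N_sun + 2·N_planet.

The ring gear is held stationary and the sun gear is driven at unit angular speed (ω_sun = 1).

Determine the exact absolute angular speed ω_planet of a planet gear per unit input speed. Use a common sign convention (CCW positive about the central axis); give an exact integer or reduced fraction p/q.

N_ring = 20 + 2·15 = 50
20(ω_s−ω_c) = −50(ω_r−ω_c),  ω_r=0, ω_s=1
20(1−ω_c) = −50(0−ω_c)  ⇒  70ω_c = 20  ⇒  ω_c = 2/7
sun–planet: 20·(1−2/7) = −15·(ω_p−ω_c)  ⇒  ω_p−ω_c = −(20/15)·(5/7) = -20/21
ω_p = 2/7 − 20/21 = -2/3

-2/3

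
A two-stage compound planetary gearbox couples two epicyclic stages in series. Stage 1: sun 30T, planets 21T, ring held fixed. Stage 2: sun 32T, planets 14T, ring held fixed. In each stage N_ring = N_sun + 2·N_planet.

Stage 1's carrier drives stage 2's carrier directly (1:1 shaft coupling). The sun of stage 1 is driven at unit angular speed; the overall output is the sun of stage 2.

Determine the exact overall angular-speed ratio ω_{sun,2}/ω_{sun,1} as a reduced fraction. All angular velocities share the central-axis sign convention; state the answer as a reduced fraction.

Stage 1: N_ring = 30 + 2·21 = 72
Stage 1: 30(ω_s−ω_c) = −72(ω_r−ω_c),  ω_r=0, ω_s=1
Stage 1: 30(1−ω_c) = −72(0−ω_c)  ⇒  102ω_c = 30  ⇒  ω_c = 5/17
  ⇒ ω_c¹/ω_s¹ = 5/17
Stage 2: N_ring = 32 + 2·14 = 60
Stage 2: 32(ω_s−ω_c) = −60(ω_r−ω_c),  ω_r=0, ω_c=1
Stage 2: ω_s = 1 − (60/32)(0−1) = 23/8
  ⇒ ω_s²/ω_c² = 23/8
Coupling ω_c² = ω_c¹ ⇒ overall = 5/17 × 23/8 = 115/136

115/136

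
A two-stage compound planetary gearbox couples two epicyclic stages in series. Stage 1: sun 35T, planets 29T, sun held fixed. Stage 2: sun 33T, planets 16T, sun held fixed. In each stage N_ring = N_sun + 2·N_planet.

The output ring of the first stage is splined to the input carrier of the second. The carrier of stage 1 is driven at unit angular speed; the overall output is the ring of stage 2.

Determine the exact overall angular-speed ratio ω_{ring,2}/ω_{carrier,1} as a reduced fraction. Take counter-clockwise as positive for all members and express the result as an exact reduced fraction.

12544/6045

Stage 1: N_ring = 35 + 2·29 = 93
Stage 1: 35(ω_s−ω_c) = −93(ω_r−ω_c),  ω_s=0, ω_c=1
Stage 1: ω_r = 1 − (35/93)(0−1) = 128/93
  ⇒ ω_r¹/ω_c¹ = 128/93
Stage 2: N_ring = 33 + 2·16 = 65
Stage 2: 33(ω_s−ω_c) = −65(ω_r−ω_c),  ω_s=0, ω_c=1
Stage 2: ω_r = 1 − (33/65)(0−1) = 98/65
  ⇒ ω_r²/ω_c² = 98/65
Coupling ω_c² = ω_r¹ ⇒ overall = 128/93 × 98/65 = 12544/6045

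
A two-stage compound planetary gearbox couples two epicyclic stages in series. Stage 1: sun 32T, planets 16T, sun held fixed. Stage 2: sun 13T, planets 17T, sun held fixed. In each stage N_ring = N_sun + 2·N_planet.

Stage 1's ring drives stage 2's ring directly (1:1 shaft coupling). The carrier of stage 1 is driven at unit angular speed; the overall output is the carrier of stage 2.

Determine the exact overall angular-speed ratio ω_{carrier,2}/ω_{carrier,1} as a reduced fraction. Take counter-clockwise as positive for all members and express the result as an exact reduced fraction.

47/40

Stage 1: N_ring = 32 + 2·16 = 64
Stage 1: 32(ω_s−ω_c) = −64(ω_r−ω_c),  ω_s=0, ω_c=1
Stage 1: ω_r = 1 − (32/64)(0−1) = 3/2
  ⇒ ω_r¹/ω_c¹ = 3/2
Stage 2: N_ring = 13 + 2·17 = 47
Stage 2: 13(ω_s−ω_c) = −47(ω_r−ω_c),  ω_s=0, ω_r=1
Stage 2: 13(0−ω_c) = −47(1−ω_c)  ⇒  60ω_c = 47  ⇒  ω_c = 47/60
  ⇒ ω_c²/ω_r² = 47/60
Coupling ω_r² = ω_r¹ ⇒ overall = 3/2 × 47/60 = 47/40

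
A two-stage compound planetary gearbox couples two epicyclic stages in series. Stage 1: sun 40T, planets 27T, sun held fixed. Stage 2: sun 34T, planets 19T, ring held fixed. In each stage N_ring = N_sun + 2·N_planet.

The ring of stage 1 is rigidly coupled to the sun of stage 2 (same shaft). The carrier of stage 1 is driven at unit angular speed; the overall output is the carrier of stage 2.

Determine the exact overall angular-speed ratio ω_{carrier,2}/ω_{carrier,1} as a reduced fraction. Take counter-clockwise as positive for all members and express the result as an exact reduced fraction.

Stage 1: N_ring = 40 + 2·27 = 94
Stage 1: 40(ω_s−ω_c) = −94(ω_r−ω_c),  ω_s=0, ω_c=1
Stage 1: ω_r = 1 − (40/94)(0−1) = 67/47
  ⇒ ω_r¹/ω_c¹ = 67/47
Stage 2: N_ring = 34 + 2·19 = 72
Stage 2: 34(ω_s−ω_c) = −72(ω_r−ω_c),  ω_r=0, ω_s=1
Stage 2: 34(1−ω_c) = −72(0−ω_c)  ⇒  106ω_c = 34  ⇒  ω_c = 17/53
  ⇒ ω_c²/ω_s² = 17/53
Coupling ω_s² = ω_r¹ ⇒ overall = 67/47 × 17/53 = 1139/2491

1139/2491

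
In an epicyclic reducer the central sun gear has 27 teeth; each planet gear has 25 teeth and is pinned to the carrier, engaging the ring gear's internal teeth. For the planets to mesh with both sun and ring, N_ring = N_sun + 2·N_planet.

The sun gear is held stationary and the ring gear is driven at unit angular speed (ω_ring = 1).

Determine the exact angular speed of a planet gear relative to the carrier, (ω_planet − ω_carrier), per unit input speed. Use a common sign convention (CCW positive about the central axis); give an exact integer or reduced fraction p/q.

N_ring = 27 + 2·25 = 77
27(ω_s−ω_c) = −77(ω_r−ω_c),  ω_s=0, ω_r=1
27(0−ω_c) = −77(1−ω_c)  ⇒  104ω_c = 77  ⇒  ω_c = 77/104
sun–planet: 27·(0−77/104) = −25·(ω_p−ω_c)  ⇒  ω_p−ω_c = −(27/25)·(-77/104) = 2079/2600

2079/2600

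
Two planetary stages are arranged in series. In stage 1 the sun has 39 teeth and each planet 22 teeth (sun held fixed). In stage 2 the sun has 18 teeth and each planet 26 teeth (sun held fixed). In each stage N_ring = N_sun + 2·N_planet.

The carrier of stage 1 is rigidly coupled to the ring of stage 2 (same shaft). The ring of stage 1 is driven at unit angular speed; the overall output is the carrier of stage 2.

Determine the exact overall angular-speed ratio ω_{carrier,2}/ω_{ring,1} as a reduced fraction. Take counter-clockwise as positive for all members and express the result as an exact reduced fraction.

Stage 1: N_ring = 39 + 2·22 = 83
Stage 1: 39(ω_s−ω_c) = −83(ω_r−ω_c),  ω_s=0, ω_r=1
Stage 1: 39(0−ω_c) = −83(1−ω_c)  ⇒  122ω_c = 83  ⇒  ω_c = 83/122
  ⇒ ω_c¹/ω_r¹ = 83/122
Stage 2: N_ring = 18 + 2·26 = 70
Stage 2: 18(ω_s−ω_c) = −70(ω_r−ω_c),  ω_s=0, ω_r=1
Stage 2: 18(0−ω_c) = −70(1−ω_c)  ⇒  88ω_c = 70  ⇒  ω_c = 35/44
  ⇒ ω_c²/ω_r² = 35/44
Coupling ω_r² = ω_c¹ ⇒ overall = 83/122 × 35/44 = 2905/5368

2905/5368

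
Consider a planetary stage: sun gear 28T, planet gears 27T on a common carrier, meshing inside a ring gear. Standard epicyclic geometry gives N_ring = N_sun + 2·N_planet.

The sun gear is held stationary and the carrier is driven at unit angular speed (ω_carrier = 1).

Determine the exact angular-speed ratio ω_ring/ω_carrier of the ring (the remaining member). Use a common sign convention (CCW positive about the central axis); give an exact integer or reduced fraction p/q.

N_ring = 28 + 2·27 = 82
28(ω_s−ω_c) = −82(ω_r−ω_c),  ω_s=0, ω_c=1
ω_r = 1 − (28/82)(0−1) = 55/41
ω_r/ω_c = 55/41

55/41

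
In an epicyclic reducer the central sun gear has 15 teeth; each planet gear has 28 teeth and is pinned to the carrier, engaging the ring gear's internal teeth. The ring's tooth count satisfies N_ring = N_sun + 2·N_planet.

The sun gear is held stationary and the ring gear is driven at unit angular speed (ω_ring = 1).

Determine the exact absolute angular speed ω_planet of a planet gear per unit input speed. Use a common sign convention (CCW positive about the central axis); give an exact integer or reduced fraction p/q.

71/56

N_ring = 15 + 2·28 = 71
15(ω_s−ω_c) = −71(ω_r−ω_c),  ω_s=0, ω_r=1
15(0−ω_c) = −71(1−ω_c)  ⇒  86ω_c = 71  ⇒  ω_c = 71/86
sun–planet: 15·(0−71/86) = −28·(ω_p−ω_c)  ⇒  ω_p−ω_c = −(15/28)·(-71/86) = 1065/2408
ω_p = 71/86 + 1065/2408 = 71/56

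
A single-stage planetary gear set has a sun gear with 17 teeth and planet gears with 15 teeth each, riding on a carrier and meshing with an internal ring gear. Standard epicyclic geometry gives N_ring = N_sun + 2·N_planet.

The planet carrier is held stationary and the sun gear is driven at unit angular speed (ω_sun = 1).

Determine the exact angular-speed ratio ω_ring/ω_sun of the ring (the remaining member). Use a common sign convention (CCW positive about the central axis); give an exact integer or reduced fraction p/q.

-17/47

N_ring = 17 + 2·15 = 47
17(ω_s−ω_c) = −47(ω_r−ω_c),  ω_c=0, ω_s=1
ω_r = 0 − (17/47)(1−0) = -17/47
ω_r/ω_s = -17/47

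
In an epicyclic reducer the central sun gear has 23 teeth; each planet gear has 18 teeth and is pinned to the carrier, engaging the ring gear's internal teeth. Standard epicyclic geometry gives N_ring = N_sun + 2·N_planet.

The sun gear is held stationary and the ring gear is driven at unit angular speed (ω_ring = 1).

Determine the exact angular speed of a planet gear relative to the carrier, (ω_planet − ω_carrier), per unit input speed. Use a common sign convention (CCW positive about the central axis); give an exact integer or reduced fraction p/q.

N_ring = 23 + 2·18 = 59
23(ω_s−ω_c) = −59(ω_r−ω_c),  ω_s=0, ω_r=1
23(0−ω_c) = −59(1−ω_c)  ⇒  82ω_c = 59  ⇒  ω_c = 59/82
sun–planet: 23·(0−59/82) = −18·(ω_p−ω_c)  ⇒  ω_p−ω_c = −(23/18)·(-59/82) = 1357/1476

1357/1476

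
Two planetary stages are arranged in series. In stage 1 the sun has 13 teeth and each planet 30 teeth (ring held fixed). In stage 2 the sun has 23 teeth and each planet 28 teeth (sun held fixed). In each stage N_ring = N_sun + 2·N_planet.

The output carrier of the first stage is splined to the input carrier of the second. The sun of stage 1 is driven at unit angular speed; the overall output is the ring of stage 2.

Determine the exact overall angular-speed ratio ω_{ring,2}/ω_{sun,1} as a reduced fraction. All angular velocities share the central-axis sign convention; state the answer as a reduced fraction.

Stage 1: N_ring = 13 + 2·30 = 73
Stage 1: 13(ω_s−ω_c) = −73(ω_r−ω_c),  ω_r=0, ω_s=1
Stage 1: 13(1−ω_c) = −73(0−ω_c)  ⇒  86ω_c = 13  ⇒  ω_c = 13/86
  ⇒ ω_c¹/ω_s¹ = 13/86
Stage 2: N_ring = 23 + 2·28 = 79
Stage 2: 23(ω_s−ω_c) = −79(ω_r−ω_c),  ω_s=0, ω_c=1
Stage 2: ω_r = 1 − (23/79)(0−1) = 102/79
  ⇒ ω_r²/ω_c² = 102/79
Coupling ω_c² = ω_c¹ ⇒ overall = 13/86 × 102/79 = 663/3397

663/3397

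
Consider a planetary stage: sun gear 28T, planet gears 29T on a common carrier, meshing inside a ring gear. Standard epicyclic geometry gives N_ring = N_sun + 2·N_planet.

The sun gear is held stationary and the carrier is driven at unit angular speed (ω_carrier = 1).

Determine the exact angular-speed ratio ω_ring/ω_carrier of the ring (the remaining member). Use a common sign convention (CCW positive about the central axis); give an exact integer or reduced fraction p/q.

N_ring = 28 + 2·29 = 86
28(ω_s−ω_c) = −86(ω_r−ω_c),  ω_s=0, ω_c=1
ω_r = 1 − (28/86)(0−1) = 57/43
ω_r/ω_c = 57/43

57/43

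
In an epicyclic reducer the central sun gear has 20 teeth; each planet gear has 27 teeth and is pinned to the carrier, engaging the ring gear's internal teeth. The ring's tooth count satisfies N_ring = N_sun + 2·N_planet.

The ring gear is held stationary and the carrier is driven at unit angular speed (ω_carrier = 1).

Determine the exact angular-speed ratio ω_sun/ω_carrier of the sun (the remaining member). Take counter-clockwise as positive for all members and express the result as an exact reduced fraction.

N_ring = 20 + 2·27 = 74
20(ω_s−ω_c) = −74(ω_r−ω_c),  ω_r=0, ω_c=1
ω_s = 1 − (74/20)(0−1) = 47/10
ω_s/ω_c = 47/10

47/10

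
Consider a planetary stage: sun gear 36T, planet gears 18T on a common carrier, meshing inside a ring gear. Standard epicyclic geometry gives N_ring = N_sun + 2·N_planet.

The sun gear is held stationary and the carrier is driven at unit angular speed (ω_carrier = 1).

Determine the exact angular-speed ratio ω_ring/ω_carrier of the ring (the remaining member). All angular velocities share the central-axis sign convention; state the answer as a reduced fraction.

N_ring = 36 + 2·18 = 72
36(ω_s−ω_c) = −72(ω_r−ω_c),  ω_s=0, ω_c=1
ω_r = 1 − (36/72)(0−1) = 3/2
ω_r/ω_c = 3/2

3/2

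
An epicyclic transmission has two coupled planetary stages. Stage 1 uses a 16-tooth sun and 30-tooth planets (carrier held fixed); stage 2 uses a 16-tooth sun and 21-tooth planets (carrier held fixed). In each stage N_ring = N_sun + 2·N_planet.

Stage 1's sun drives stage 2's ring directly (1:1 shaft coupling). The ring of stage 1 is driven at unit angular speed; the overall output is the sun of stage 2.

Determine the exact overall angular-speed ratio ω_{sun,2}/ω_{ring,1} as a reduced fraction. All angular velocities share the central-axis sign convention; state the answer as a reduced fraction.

Stage 1: N_ring = 16 + 2·30 = 76
Stage 1: 16(ω_s−ω_c) = −76(ω_r−ω_c),  ω_c=0, ω_r=1
Stage 1: ω_s = 0 − (76/16)(1−0) = -19/4
  ⇒ ω_s¹/ω_r¹ = -19/4
Stage 2: N_ring = 16 + 2·21 = 58
Stage 2: 16(ω_s−ω_c) = −58(ω_r−ω_c),  ω_c=0, ω_r=1
Stage 2: ω_s = 0 − (58/16)(1−0) = -29/8
  ⇒ ω_s²/ω_r² = -29/8
Coupling ω_r² = ω_s¹ ⇒ overall = -19/4 × -29/8 = 551/32

551/32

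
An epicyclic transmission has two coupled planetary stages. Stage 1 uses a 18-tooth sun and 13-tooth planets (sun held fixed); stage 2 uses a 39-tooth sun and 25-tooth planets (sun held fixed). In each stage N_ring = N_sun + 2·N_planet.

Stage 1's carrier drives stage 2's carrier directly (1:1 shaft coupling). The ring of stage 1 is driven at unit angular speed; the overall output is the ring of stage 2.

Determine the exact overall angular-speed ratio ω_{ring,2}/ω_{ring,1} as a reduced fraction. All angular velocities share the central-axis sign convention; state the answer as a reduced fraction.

2816/2759

Stage 1: N_ring = 18 + 2·13 = 44
Stage 1: 18(ω_s−ω_c) = −44(ω_r−ω_c),  ω_s=0, ω_r=1
Stage 1: 18(0−ω_c) = −44(1−ω_c)  ⇒  62ω_c = 44  ⇒  ω_c = 22/31
  ⇒ ω_c¹/ω_r¹ = 22/31
Stage 2: N_ring = 39 + 2·25 = 89
Stage 2: 39(ω_s−ω_c) = −89(ω_r−ω_c),  ω_s=0, ω_c=1
Stage 2: ω_r = 1 − (39/89)(0−1) = 128/89
  ⇒ ω_r²/ω_c² = 128/89
Coupling ω_c² = ω_c¹ ⇒ overall = 22/31 × 128/89 = 2816/2759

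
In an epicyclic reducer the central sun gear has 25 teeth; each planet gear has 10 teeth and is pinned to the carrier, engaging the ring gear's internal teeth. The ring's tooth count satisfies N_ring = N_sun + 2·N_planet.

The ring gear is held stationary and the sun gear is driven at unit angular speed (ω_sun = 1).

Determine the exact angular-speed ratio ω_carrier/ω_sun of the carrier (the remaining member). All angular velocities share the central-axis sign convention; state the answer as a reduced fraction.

N_ring = 25 + 2·10 = 45
25(ω_s−ω_c) = −45(ω_r−ω_c),  ω_r=0, ω_s=1
25(1−ω_c) = −45(0−ω_c)  ⇒  70ω_c = 25  ⇒  ω_c = 5/14
ω_c/ω_s = 5/14

5/14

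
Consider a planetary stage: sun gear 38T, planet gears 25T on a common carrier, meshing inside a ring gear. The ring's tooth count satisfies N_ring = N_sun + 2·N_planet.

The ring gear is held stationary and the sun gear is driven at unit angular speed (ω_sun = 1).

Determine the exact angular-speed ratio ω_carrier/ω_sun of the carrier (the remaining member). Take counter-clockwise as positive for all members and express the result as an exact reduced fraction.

N_ring = 38 + 2·25 = 88
38(ω_s−ω_c) = −88(ω_r−ω_c),  ω_r=0, ω_s=1
38(1−ω_c) = −88(0−ω_c)  ⇒  126ω_c = 38  ⇒  ω_c = 19/63
ω_c/ω_s = 19/63

19/63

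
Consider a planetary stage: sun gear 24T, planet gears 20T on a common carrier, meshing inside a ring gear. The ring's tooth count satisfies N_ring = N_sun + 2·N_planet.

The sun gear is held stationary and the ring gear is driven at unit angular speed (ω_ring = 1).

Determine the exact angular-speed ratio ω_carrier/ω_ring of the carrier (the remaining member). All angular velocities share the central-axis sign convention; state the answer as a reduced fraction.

N_ring = 24 + 2·20 = 64
24(ω_s−ω_c) = −64(ω_r−ω_c),  ω_s=0, ω_r=1
24(0−ω_c) = −64(1−ω_c)  ⇒  88ω_c = 64  ⇒  ω_c = 8/11
ω_c/ω_r = 8/11

8/11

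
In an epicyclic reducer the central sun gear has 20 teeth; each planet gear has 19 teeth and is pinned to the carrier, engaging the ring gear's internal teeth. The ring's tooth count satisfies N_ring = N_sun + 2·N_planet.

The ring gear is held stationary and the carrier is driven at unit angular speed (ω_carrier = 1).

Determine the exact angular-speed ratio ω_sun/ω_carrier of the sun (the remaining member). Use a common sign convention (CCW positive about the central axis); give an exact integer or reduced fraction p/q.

N_ring = 20 + 2·19 = 58
20(ω_s−ω_c) = −58(ω_r−ω_c),  ω_r=0, ω_c=1
ω_s = 1 − (58/20)(0−1) = 39/10
ω_s/ω_c = 39/10

39/10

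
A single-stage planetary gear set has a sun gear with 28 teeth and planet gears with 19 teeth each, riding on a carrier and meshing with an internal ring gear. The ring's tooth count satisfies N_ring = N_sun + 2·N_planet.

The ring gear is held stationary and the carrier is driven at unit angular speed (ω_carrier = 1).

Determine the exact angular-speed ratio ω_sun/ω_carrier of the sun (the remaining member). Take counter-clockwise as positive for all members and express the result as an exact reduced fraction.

47/14

N_ring = 28 + 2·19 = 66
28(ω_s−ω_c) = −66(ω_r−ω_c),  ω_r=0, ω_c=1
ω_s = 1 − (66/28)(0−1) = 47/14
ω_s/ω_c = 47/14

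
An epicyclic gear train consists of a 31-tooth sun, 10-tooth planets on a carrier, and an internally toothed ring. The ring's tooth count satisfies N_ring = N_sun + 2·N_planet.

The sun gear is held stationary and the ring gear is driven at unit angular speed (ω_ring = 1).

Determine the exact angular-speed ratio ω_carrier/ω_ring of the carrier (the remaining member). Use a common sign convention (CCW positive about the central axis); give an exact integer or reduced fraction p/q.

N_ring = 31 + 2·10 = 51
31(ω_s−ω_c) = −51(ω_r−ω_c),  ω_s=0, ω_r=1
31(0−ω_c) = −51(1−ω_c)  ⇒  82ω_c = 51  ⇒  ω_c = 51/82
ω_c/ω_r = 51/82

51/82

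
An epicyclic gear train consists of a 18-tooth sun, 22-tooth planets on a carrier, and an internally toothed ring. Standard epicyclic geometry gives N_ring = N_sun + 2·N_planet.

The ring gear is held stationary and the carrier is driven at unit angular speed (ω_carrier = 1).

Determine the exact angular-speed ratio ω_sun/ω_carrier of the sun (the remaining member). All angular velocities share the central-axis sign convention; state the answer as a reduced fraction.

40/9

N_ring = 18 + 2·22 = 62
18(ω_s−ω_c) = −62(ω_r−ω_c),  ω_r=0, ω_c=1
ω_s = 1 − (62/18)(0−1) = 40/9
ω_s/ω_c = 40/9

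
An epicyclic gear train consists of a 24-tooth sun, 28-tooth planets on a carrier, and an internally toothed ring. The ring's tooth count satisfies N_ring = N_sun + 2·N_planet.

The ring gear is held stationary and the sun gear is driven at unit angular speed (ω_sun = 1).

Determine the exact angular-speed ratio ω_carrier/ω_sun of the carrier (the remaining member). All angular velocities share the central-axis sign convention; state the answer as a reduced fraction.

3/13

N_ring = 24 + 2·28 = 80
24(ω_s−ω_c) = −80(ω_r−ω_c),  ω_r=0, ω_s=1
24(1−ω_c) = −80(0−ω_c)  ⇒  104ω_c = 24  ⇒  ω_c = 3/13
ω_c/ω_s = 3/13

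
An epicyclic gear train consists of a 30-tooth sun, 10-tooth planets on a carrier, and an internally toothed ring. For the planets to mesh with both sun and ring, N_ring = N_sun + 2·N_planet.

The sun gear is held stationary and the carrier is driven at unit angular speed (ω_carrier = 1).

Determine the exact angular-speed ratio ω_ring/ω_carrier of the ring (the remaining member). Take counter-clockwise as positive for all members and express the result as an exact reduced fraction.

8/5

N_ring = 30 + 2·10 = 50
30(ω_s−ω_c) = −50(ω_r−ω_c),  ω_s=0, ω_c=1
ω_r = 1 − (30/50)(0−1) = 8/5
ω_r/ω_c = 8/5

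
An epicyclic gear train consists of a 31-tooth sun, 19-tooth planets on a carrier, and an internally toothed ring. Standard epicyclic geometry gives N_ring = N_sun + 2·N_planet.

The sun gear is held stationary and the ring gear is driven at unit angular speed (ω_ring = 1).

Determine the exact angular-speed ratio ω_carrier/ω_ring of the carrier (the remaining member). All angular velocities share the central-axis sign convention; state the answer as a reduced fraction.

N_ring = 31 + 2·19 = 69
31(ω_s−ω_c) = −69(ω_r−ω_c),  ω_s=0, ω_r=1
31(0−ω_c) = −69(1−ω_c)  ⇒  100ω_c = 69  ⇒  ω_c = 69/100
ω_c/ω_r = 69/100

69/100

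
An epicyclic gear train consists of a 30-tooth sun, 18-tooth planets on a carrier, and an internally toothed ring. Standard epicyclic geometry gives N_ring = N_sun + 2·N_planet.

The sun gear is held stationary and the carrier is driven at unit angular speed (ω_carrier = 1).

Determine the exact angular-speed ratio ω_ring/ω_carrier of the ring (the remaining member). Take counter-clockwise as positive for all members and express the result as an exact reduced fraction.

N_ring = 30 + 2·18 = 66
30(ω_s−ω_c) = −66(ω_r−ω_c),  ω_s=0, ω_c=1
ω_r = 1 − (30/66)(0−1) = 16/11
ω_r/ω_c = 16/11

16/11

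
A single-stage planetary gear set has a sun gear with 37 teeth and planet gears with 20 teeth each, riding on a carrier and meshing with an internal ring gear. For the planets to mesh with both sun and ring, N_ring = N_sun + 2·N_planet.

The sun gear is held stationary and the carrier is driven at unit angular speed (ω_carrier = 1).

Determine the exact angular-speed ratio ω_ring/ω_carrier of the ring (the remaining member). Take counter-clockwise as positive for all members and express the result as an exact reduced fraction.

N_ring = 37 + 2·20 = 77
37(ω_s−ω_c) = −77(ω_r−ω_c),  ω_s=0, ω_c=1
ω_r = 1 − (37/77)(0−1) = 114/77
ω_r/ω_c = 114/77

114/77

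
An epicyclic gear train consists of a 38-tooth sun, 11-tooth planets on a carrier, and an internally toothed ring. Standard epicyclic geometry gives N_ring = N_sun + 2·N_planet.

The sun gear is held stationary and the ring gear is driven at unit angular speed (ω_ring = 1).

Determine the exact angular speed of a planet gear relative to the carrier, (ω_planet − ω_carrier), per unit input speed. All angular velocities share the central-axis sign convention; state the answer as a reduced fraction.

1140/539

N_ring = 38 + 2·11 = 60
38(ω_s−ω_c) = −60(ω_r−ω_c),  ω_s=0, ω_r=1
38(0−ω_c) = −60(1−ω_c)  ⇒  98ω_c = 60  ⇒  ω_c = 30/49
sun–planet: 38·(0−30/49) = −11·(ω_p−ω_c)  ⇒  ω_p−ω_c = −(38/11)·(-30/49) = 1140/539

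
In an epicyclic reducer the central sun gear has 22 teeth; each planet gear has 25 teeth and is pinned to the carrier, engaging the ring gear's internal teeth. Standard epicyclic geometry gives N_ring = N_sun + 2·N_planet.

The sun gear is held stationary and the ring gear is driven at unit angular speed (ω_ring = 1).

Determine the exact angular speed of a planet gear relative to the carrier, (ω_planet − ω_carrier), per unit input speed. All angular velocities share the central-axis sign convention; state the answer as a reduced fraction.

792/1175

N_ring = 22 + 2·25 = 72
22(ω_s−ω_c) = −72(ω_r−ω_c),  ω_s=0, ω_r=1
22(0−ω_c) = −72(1−ω_c)  ⇒  94ω_c = 72  ⇒  ω_c = 36/47
sun–planet: 22·(0−36/47) = −25·(ω_p−ω_c)  ⇒  ω_p−ω_c = −(22/25)·(-36/47) = 792/1175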